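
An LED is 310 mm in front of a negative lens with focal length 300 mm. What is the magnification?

m = +0.492

For a negative lens, f = -300 mm.
1/d_i = 1/f − 1/d_o = 1/(-300.0) − 1/(310) = -0.006559, so d_i = -152.5 mm.
m = −d_i/d_o = −(-152.5)/(310) = +0.492.
The image is virtual, upright and reduced, on the same side as the object.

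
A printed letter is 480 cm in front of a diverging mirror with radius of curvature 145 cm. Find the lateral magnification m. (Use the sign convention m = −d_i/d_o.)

m = +0.131

f = R/2 = 145/2 = 72.50 cm; for a diverging mirror, f = -72.50 cm.
1/d_i = 1/f − 1/d_o = 1/(-72.50) − 1/(480) = -0.01588, so d_i = -62.99 cm.
m = −d_i/d_o = −(-62.99)/(480) = +0.131.
The image is virtual, upright and reduced, behind the mirror.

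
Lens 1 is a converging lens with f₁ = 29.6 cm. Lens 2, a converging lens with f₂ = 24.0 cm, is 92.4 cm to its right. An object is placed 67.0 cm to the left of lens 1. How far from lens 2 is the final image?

Lens 1: 1/d_i1 = 1/f₁ − 1/d_o1 = 1/(29.6) − 1/(67.0) = 0.01886, so d_i1 = 53.03 cm.
The intermediate image is 53.03 cm to the right of lens 1, which is 92.4 − (53.03) = 39.37 cm to the left of lens 2, so d_o2 = +39.37 cm.
Lens 2: 1/d_i2 = 1/f₂ − 1/d_o2 = 1/(24.0) − 1/(39.37) = 0.01627, so d_i2 = 61.5 cm.
The final image is real, 61.5 cm to the right of lens 2 (overall magnification ≈ 1.2).

61.5 cm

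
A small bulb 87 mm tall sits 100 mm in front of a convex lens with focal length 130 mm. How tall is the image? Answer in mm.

377 mm

1/d_i = 1/f − 1/d_o = 1/(130.0) − 1/(100) = -0.002308, so d_i = -433.3 mm.
m = −d_i/d_o = +4.333.
|h_i| = |m|·h_o = 4.333 × 87 = 377 mm. The image is virtual, upright and enlarged, on the same side as the object.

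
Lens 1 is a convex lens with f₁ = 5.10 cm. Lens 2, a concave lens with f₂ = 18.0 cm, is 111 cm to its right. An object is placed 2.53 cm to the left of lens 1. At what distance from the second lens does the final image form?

15.6 cm

Lens 1: 1/d_i1 = 1/f₁ − 1/d_o1 = 1/(5.10) − 1/(2.53) = -0.1992, so d_i1 = -5.021 cm.
The intermediate image is 5.021 cm to the left of lens 1 (virtual), which is 111 − (-5.021) = 116.0 cm to the left of lens 2, so d_o2 = +116.0 cm.
Lens 2 is diverging, so f₂ = −18.0 cm.
Lens 2: 1/d_i2 = 1/f₂ − 1/d_o2 = 1/(-18.0) − 1/(116.0) = -0.06418, so d_i2 = -15.6 cm.
The final image is virtual, 15.6 cm to the left of lens 2 (overall magnification ≈ 0.27).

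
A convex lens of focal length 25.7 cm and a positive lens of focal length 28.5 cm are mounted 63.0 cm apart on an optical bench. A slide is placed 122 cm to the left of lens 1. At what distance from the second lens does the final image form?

447 cm

Lens 1: 1/d_i1 = 1/f₁ − 1/d_o1 = 1/(25.7) − 1/(122) = 0.03071, so d_i1 = 32.56 cm.
The intermediate image is 32.56 cm to the right of lens 1, which is 63.0 − (32.56) = 30.44 cm to the left of lens 2, so d_o2 = +30.44 cm.
Lens 2: 1/d_i2 = 1/f₂ − 1/d_o2 = 1/(28.5) − 1/(30.44) = 0.002236, so d_i2 = 447 cm.
The final image is real, 447 cm to the right of lens 2 (overall magnification ≈ 3.9).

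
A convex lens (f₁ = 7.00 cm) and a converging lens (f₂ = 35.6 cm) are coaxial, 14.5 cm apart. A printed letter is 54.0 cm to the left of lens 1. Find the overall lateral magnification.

m = -0.182

Lens 1: 1/d_i1 = 1/(7.00) − 1/(54.0) = 0.1243, so d_i1 = 8.043 cm; m₁ = −d_i1/d_o1 = -0.1489.
d_o2 = 14.5 − (8.043) = 6.457 cm.
Lens 2: 1/d_i2 = 1/(35.6) − 1/(6.457) = -0.1268, so d_i2 = -7.888 cm; m₂ = −d_i2/d_o2 = +1.222.
m = m₁·m₂ = (-0.1489)(+1.222) = -0.182.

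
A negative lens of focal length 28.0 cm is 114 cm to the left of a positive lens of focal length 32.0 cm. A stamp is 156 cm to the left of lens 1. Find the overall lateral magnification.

m = -0.0461

f₁ = −28.0 cm (diverging).
Lens 1: 1/d_i1 = 1/(-28.0) − 1/(156) = -0.04212, so d_i1 = -23.74 cm; m₁ = −d_i1/d_o1 = +0.1522.
d_o2 = 114 − (-23.74) = 137.7 cm.
Lens 2: 1/d_i2 = 1/(32.0) − 1/(137.7) = 0.02399, so d_i2 = 41.69 cm; m₂ = −d_i2/d_o2 = -0.3027.
m = m₁·m₂ = (+0.1522)(-0.3027) = -0.0461.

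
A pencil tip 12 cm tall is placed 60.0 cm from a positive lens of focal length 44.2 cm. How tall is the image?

33.6 cm

1/d_i = 1/f − 1/d_o = 1/(44.20) − 1/(60.0) = 0.005958, so d_i = 167.8 cm.
m = −d_i/d_o = -2.797.
|h_i| = |m|·h_o = 2.797 × 12 = 33.6 cm. The image is real, inverted and enlarged, on the far side of the lens.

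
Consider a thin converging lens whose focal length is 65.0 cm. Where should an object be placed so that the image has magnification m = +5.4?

53.0 cm

m = −d_i/d_o ⇒ d_i = −m·d_o.
1/f = 1/d_o + 1/d_i = 1/d_o − 1/(m·d_o) = (1 − 1/m)/d_o, so d_o = f(1 − 1/m) = (65.00)(1 − 1/(+5.4)) = 53.0 cm.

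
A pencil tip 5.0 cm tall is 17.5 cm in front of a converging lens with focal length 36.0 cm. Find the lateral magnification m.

1/d_i = 1/f − 1/d_o = 1/(36.00) − 1/(17.5) = -0.02937, so d_i = -34.05 cm.
m = −d_i/d_o = −(-34.05)/(17.5) = +1.95.
The image is virtual, upright and enlarged, on the same side as the object.

m = +1.95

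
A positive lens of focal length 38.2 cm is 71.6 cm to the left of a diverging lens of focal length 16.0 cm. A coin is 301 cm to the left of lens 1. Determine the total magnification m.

m = -0.0530

Lens 1: 1/d_i1 = 1/(38.2) − 1/(301) = 0.02286, so d_i1 = 43.75 cm; m₁ = −d_i1/d_o1 = -0.1453.
d_o2 = 71.6 − (43.75) = 27.85 cm.
f₂ = −16.0 cm (diverging).
Lens 2: 1/d_i2 = 1/(-16.0) − 1/(27.85) = -0.09841, so d_i2 = -10.16 cm; m₂ = −d_i2/d_o2 = +0.3649.
m = m₁·m₂ = (-0.1453)(+0.3649) = -0.0530.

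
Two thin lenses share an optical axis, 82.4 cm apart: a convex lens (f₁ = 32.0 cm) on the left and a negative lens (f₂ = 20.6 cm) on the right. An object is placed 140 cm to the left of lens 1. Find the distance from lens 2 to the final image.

13.7 cm

Lens 1: 1/d_i1 = 1/f₁ − 1/d_o1 = 1/(32.0) − 1/(140) = 0.02411, so d_i1 = 41.48 cm.
The intermediate image is 41.48 cm to the right of lens 1, which is 82.4 − (41.48) = 40.92 cm to the left of lens 2, so d_o2 = +40.92 cm.
Lens 2 is diverging, so f₂ = −20.6 cm.
Lens 2: 1/d_i2 = 1/f₂ − 1/d_o2 = 1/(-20.6) − 1/(40.92) = -0.07298, so d_i2 = -13.7 cm.
The final image is virtual, 13.7 cm to the left of lens 2 (overall magnification ≈ -0.099).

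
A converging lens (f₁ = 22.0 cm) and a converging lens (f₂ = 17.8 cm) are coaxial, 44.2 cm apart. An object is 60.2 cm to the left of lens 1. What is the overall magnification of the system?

Lens 1: 1/d_i1 = 1/(22.0) − 1/(60.2) = 0.02884, so d_i1 = 34.67 cm; m₁ = −d_i1/d_o1 = -0.5759.
d_o2 = 44.2 − (34.67) = 9.530 cm.
Lens 2: 1/d_i2 = 1/(17.8) − 1/(9.530) = -0.04875, so d_i2 = -20.51 cm; m₂ = −d_i2/d_o2 = +2.152.
m = m₁·m₂ = (-0.5759)(+2.152) = -1.24.

m = -1.24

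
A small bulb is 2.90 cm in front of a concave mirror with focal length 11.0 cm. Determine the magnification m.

m = +1.36

1/d_i = 1/f − 1/d_o = 1/(11.00) − 1/(2.90) = -0.2539, so d_i = -3.938 cm.
m = −d_i/d_o = −(-3.938)/(2.90) = +1.36.
The image is virtual, upright and enlarged, behind the mirror.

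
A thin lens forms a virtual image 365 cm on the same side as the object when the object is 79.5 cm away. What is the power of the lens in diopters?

P = +0.984 D

Virtual image ⇒ d_i = −365 cm.
1/f = 1/d_o + 1/d_i = 1/(79.5) + 1/(-365) = 0.009839 cm⁻¹.
f = 101.6 cm = 1.016 m, so P = 1/f = +0.984 D.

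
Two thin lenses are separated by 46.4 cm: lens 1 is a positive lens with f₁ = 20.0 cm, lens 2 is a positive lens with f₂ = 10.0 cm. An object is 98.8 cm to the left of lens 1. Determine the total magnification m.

m = +0.224

Lens 1: 1/d_i1 = 1/(20.0) − 1/(98.8) = 0.03988, so d_i1 = 25.08 cm; m₁ = −d_i1/d_o1 = -0.2538.
d_o2 = 46.4 − (25.08) = 21.32 cm.
Lens 2: 1/d_i2 = 1/(10.0) − 1/(21.32) = 0.05310, so d_i2 = 18.83 cm; m₂ = −d_i2/d_o2 = -0.8834.
m = m₁·m₂ = (-0.2538)(-0.8834) = +0.224.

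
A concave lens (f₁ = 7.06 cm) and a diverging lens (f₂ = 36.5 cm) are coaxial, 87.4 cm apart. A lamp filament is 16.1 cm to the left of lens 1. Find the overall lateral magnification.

m = +0.0864

f₁ = −7.06 cm (diverging).
Lens 1: 1/d_i1 = 1/(-7.06) − 1/(16.1) = -0.2038, so d_i1 = -4.908 cm; m₁ = −d_i1/d_o1 = +0.3048.
d_o2 = 87.4 − (-4.908) = 92.31 cm.
f₂ = −36.5 cm (diverging).
Lens 2: 1/d_i2 = 1/(-36.5) − 1/(92.31) = -0.03823, so d_i2 = -26.16 cm; m₂ = −d_i2/d_o2 = +0.2834.
m = m₁·m₂ = (+0.3048)(+0.2834) = +0.0864.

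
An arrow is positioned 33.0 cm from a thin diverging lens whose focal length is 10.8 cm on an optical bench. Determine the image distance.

For a diverging lens, f = -10.8 cm.
Thin-lens equation: 1/s_i = 1/f − 1/s_o = 1/(-10.80) − 1/(33.0) = -0.09259 − 0.03030 = -0.1229, so s_i = -8.14 cm.
The image is virtual, upright and reduced, on the same side as the object.

8.14 cm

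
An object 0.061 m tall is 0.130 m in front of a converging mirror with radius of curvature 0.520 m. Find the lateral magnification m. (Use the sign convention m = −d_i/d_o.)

f = R/2 = 0.520/2 = 0.2600 m.
1/d_i = 1/f − 1/d_o = 1/(0.2600) − 1/(0.130) = -3.846, so d_i = -0.2600 m.
m = −d_i/d_o = −(-0.2600)/(0.130) = +2.00.
The image is virtual, upright and enlarged, behind the mirror.

m = +2.00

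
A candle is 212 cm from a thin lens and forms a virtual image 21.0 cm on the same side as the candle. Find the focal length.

Virtual image ⇒ d_i = −21.0 cm.
1/f = 1/d_o + 1/d_i = 1/(212) + 1/(-21.0) = -0.04290, so f = -23.3 cm.
Since f is negative, the thin lens is diverging.

f = -23.3 cm (diverging)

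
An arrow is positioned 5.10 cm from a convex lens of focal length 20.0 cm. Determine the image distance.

6.85 cm

Thin-lens equation: 1/q = 1/f − 1/p = 1/(20.00) − 1/(5.10) = 0.05000 − 0.1961 = -0.1461, so q = -6.85 cm.
The image is virtual, upright and enlarged, on the same side as the object.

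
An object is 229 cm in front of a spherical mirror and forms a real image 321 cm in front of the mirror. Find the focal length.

f = 134 cm (concave)

Real image ⇒ d_i = +321 cm.
1/f = 1/d_o + 1/d_i = 1/(229) + 1/(321) = 0.007482, so f = 134 cm.
Since f is positive, the spherical mirror is concave.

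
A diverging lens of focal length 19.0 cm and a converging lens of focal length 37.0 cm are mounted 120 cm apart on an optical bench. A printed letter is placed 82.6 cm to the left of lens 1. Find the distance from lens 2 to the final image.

50.9 cm

Lens 1 is diverging, so f₁ = −19.0 cm.
Lens 1: 1/d_i1 = 1/f₁ − 1/d_o1 = 1/(-19.0) − 1/(82.6) = -0.06474, so d_i1 = -15.45 cm.
The intermediate image is 15.45 cm to the left of lens 1 (virtual), which is 120 − (-15.45) = 135.4 cm to the left of lens 2, so d_o2 = +135.4 cm.
Lens 2: 1/d_i2 = 1/f₂ − 1/d_o2 = 1/(37.0) − 1/(135.4) = 0.01964, so d_i2 = 50.9 cm.
The final image is real, 50.9 cm to the right of lens 2 (overall magnification ≈ -0.070).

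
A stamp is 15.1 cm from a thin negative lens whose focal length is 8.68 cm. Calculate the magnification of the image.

For a negative lens, f = -8.68 cm.
1/d_i = 1/f − 1/d_o = 1/(-8.680) − 1/(15.1) = -0.1814, so d_i = -5.512 cm.
m = −d_i/d_o = −(-5.512)/(15.1) = +0.365.
The image is virtual, upright and reduced, on the same side as the object.

m = +0.365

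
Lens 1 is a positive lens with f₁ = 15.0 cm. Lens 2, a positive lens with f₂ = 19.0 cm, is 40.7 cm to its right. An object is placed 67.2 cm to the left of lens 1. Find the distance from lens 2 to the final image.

170 cm

Lens 1: 1/d_i1 = 1/f₁ − 1/d_o1 = 1/(15.0) − 1/(67.2) = 0.05179, so d_i1 = 19.31 cm.
The intermediate image is 19.31 cm to the right of lens 1, which is 40.7 − (19.31) = 21.39 cm to the left of lens 2, so d_o2 = +21.39 cm.
Lens 2: 1/d_i2 = 1/f₂ − 1/d_o2 = 1/(19.0) − 1/(21.39) = 0.005881, so d_i2 = 170 cm.
The final image is real, 170 cm to the right of lens 2 (overall magnification ≈ 2.3).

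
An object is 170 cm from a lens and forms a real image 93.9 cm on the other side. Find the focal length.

f = 60.5 cm (converging)

Real image ⇒ d_i = +93.9 cm.
1/f = 1/d_o + 1/d_i = 1/(170) + 1/(93.9) = 0.01653, so f = 60.5 cm.
Since f is positive, the lens is converging.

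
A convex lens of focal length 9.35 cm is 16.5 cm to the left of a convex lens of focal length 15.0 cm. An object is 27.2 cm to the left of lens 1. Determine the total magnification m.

m = -0.616

Lens 1: 1/d_i1 = 1/(9.35) − 1/(27.2) = 0.07019, so d_i1 = 14.25 cm; m₁ = −d_i1/d_o1 = -0.5239.
d_o2 = 16.5 − (14.25) = 2.250 cm.
Lens 2: 1/d_i2 = 1/(15.0) − 1/(2.250) = -0.3778, so d_i2 = -2.647 cm; m₂ = −d_i2/d_o2 = +1.176.
m = m₁·m₂ = (-0.5239)(+1.176) = -0.616.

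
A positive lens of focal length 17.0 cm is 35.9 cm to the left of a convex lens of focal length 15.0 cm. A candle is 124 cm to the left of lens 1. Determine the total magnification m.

m = +1.99

Lens 1: 1/d_i1 = 1/(17.0) − 1/(124) = 0.05076, so d_i1 = 19.70 cm; m₁ = −d_i1/d_o1 = -0.1589.
d_o2 = 35.9 − (19.70) = 16.20 cm.
Lens 2: 1/d_i2 = 1/(15.0) − 1/(16.20) = 0.004938, so d_i2 = 202.5 cm; m₂ = −d_i2/d_o2 = -12.50.
m = m₁·m₂ = (-0.1589)(-12.50) = +1.99.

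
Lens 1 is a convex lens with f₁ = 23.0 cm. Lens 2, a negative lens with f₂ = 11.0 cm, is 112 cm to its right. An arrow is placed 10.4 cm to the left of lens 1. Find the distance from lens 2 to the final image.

10.1 cm

Lens 1: 1/d_i1 = 1/f₁ − 1/d_o1 = 1/(23.0) − 1/(10.4) = -0.05268, so d_i1 = -18.98 cm.
The intermediate image is 18.98 cm to the left of lens 1 (virtual), which is 112 − (-18.98) = 131.0 cm to the left of lens 2, so d_o2 = +131.0 cm.
Lens 2 is diverging, so f₂ = −11.0 cm.
Lens 2: 1/d_i2 = 1/f₂ − 1/d_o2 = 1/(-11.0) − 1/(131.0) = -0.09854, so d_i2 = -10.1 cm.
The final image is virtual, 10.1 cm to the left of lens 2 (overall magnification ≈ 0.14).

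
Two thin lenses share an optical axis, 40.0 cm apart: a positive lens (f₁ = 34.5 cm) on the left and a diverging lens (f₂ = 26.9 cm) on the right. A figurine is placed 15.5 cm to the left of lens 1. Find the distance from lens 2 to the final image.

Lens 1: 1/d_i1 = 1/f₁ − 1/d_o1 = 1/(34.5) − 1/(15.5) = -0.03553, so d_i1 = -28.14 cm.
The intermediate image is 28.14 cm to the left of lens 1 (virtual), which is 40.0 − (-28.14) = 68.14 cm to the left of lens 2, so d_o2 = +68.14 cm.
Lens 2 is diverging, so f₂ = −26.9 cm.
Lens 2: 1/d_i2 = 1/f₂ − 1/d_o2 = 1/(-26.9) − 1/(68.14) = -0.05185, so d_i2 = -19.3 cm.
The final image is virtual, 19.3 cm to the left of lens 2 (overall magnification ≈ 0.51).

19.3 cm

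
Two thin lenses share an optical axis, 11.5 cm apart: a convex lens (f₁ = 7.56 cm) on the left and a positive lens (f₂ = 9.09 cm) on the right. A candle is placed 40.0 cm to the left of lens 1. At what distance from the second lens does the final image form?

2.86 cm

Lens 1: 1/d_i1 = 1/f₁ − 1/d_o1 = 1/(7.56) − 1/(40.0) = 0.1073, so d_i1 = 9.322 cm.
The intermediate image is 9.322 cm to the right of lens 1, which is 11.5 − (9.322) = 2.178 cm to the left of lens 2, so d_o2 = +2.178 cm.
Lens 2: 1/d_i2 = 1/f₂ − 1/d_o2 = 1/(9.09) − 1/(2.178) = -0.3491, so d_i2 = -2.86 cm.
The final image is virtual, 2.86 cm to the left of lens 2 (overall magnification ≈ -0.31).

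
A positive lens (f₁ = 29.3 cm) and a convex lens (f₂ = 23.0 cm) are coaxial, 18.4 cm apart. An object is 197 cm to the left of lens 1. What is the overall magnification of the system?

m = -0.103

Lens 1: 1/d_i1 = 1/(29.3) − 1/(197) = 0.02905, so d_i1 = 34.42 cm; m₁ = −d_i1/d_o1 = -0.1747.
d_o2 = 18.4 − (34.42) = -16.02 cm (virtual object).
Lens 2: 1/d_i2 = 1/(23.0) − 1/(-16.02) = 0.1059, so d_i2 = 9.443 cm; m₂ = −d_i2/d_o2 = +0.5894.
m = m₁·m₂ = (-0.1747)(+0.5894) = -0.103.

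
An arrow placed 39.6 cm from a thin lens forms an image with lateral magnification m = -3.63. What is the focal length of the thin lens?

m = −d_i/d_o ⇒ d_i = −m·d_o = −(-3.63)·(39.6) = 143.7 cm.
1/f = 1/d_o + 1/d_i = 1/(39.6) + 1/(143.7) = 0.03221, so f = 31.0 cm.
Since f is positive, the thin lens is converging.

f = 31.0 cm (converging)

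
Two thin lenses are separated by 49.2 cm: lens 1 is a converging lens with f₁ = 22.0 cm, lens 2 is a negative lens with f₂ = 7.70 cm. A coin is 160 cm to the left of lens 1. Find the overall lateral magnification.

Lens 1: 1/d_i1 = 1/(22.0) − 1/(160) = 0.03920, so d_i1 = 25.51 cm; m₁ = −d_i1/d_o1 = -0.1594.
d_o2 = 49.2 − (25.51) = 23.69 cm.
f₂ = −7.70 cm (diverging).
Lens 2: 1/d_i2 = 1/(-7.70) − 1/(23.69) = -0.1721, so d_i2 = -5.811 cm; m₂ = −d_i2/d_o2 = +0.2453.
m = m₁·m₂ = (-0.1594)(+0.2453) = -0.0391.

m = -0.0391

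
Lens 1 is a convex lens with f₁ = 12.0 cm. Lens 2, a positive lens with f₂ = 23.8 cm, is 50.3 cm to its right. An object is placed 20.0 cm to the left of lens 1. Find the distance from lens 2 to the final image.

Lens 1: 1/d_i1 = 1/f₁ − 1/d_o1 = 1/(12.0) − 1/(20.0) = 0.03333, so d_i1 = 30.00 cm.
The intermediate image is 30.00 cm to the right of lens 1, which is 50.3 − (30.00) = 20.30 cm to the left of lens 2, so d_o2 = +20.30 cm.
Lens 2: 1/d_i2 = 1/f₂ − 1/d_o2 = 1/(23.8) − 1/(20.30) = -0.007244, so d_i2 = -138 cm.
The final image is virtual, 138 cm to the left of lens 2 (overall magnification ≈ -10).

138 cm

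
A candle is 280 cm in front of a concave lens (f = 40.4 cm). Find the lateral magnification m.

m = +0.126

For a concave lens, f = -40.4 cm.
1/d_i = 1/f − 1/d_o = 1/(-40.40) − 1/(280) = -0.02832, so d_i = -35.31 cm.
m = −d_i/d_o = −(-35.31)/(280) = +0.126.
The image is virtual, upright and reduced, on the same side as the object.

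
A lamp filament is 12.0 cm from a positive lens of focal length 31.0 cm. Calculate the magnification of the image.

m = +1.63

1/d_i = 1/f − 1/d_o = 1/(31.00) − 1/(12.0) = -0.05108, so d_i = -19.58 cm.
m = −d_i/d_o = −(-19.58)/(12.0) = +1.63.
The image is virtual, upright and enlarged, on the same side as the object.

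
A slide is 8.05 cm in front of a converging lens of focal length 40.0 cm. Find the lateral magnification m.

m = +1.25

1/d_i = 1/f − 1/d_o = 1/(40.00) − 1/(8.05) = -0.09922, so d_i = -10.08 cm.
m = −d_i/d_o = −(-10.08)/(8.05) = +1.25.
The image is virtual, upright and enlarged, on the same side as the object.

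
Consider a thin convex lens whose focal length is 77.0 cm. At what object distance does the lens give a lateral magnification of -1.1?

147 cm

m = −d_i/d_o ⇒ d_i = −m·d_o.
1/f = 1/d_o + 1/d_i = 1/d_o − 1/(m·d_o) = (1 − 1/m)/d_o, so d_o = f(1 − 1/m) = (77.00)(1 − 1/(-1.1)) = 147 cm.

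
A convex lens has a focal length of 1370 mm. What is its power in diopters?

P = +0.730 D

f = 137 cm = 1.37 m.
P = 1/f = 1/(1.37 m) = +0.730 D.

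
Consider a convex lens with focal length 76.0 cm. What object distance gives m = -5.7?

89.3 cm

m = −d_i/d_o ⇒ d_i = −m·d_o.
1/f = 1/d_o + 1/d_i = 1/d_o − 1/(m·d_o) = (1 − 1/m)/d_o, so d_o = f(1 − 1/m) = (76.00)(1 − 1/(-5.7)) = 89.3 cm.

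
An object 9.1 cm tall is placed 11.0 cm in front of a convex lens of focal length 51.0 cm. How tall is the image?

11.6 cm

1/d_i = 1/f − 1/d_o = 1/(51.00) − 1/(11.0) = -0.07130, so d_i = -14.03 cm.
m = −d_i/d_o = +1.275.
|h_i| = |m|·h_o = 1.275 × 9.1 = 11.6 cm. The image is virtual, upright and enlarged, on the same side as the object.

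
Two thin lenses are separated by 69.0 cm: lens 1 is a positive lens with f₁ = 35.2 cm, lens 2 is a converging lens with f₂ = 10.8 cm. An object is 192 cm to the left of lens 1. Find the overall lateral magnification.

Lens 1: 1/d_i1 = 1/(35.2) − 1/(192) = 0.02320, so d_i1 = 43.10 cm; m₁ = −d_i1/d_o1 = -0.2245.
d_o2 = 69.0 − (43.10) = 25.90 cm.
Lens 2: 1/d_i2 = 1/(10.8) − 1/(25.90) = 0.05398, so d_i2 = 18.52 cm; m₂ = −d_i2/d_o2 = -0.7152.
m = m₁·m₂ = (-0.2245)(-0.7152) = +0.161.

m = +0.161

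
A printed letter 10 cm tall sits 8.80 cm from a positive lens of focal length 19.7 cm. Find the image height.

1/d_i = 1/f − 1/d_o = 1/(19.70) − 1/(8.80) = -0.06287, so d_i = -15.90 cm.
m = −d_i/d_o = +1.807.
|h_i| = |m|·h_o = 1.807 × 10 = 18.1 cm. The image is virtual, upright and enlarged, on the same side as the object.

18.1 cm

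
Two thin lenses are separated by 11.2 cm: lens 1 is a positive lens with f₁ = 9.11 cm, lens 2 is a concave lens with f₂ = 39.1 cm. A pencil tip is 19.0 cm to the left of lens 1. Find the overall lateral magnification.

Lens 1: 1/d_i1 = 1/(9.11) − 1/(19.0) = 0.05714, so d_i1 = 17.50 cm; m₁ = −d_i1/d_o1 = -0.9211.
d_o2 = 11.2 − (17.50) = -6.300 cm (virtual object).
f₂ = −39.1 cm (diverging).
Lens 2: 1/d_i2 = 1/(-39.1) − 1/(-6.300) = 0.1332, so d_i2 = 7.510 cm; m₂ = −d_i2/d_o2 = +1.192.
m = m₁·m₂ = (-0.9211)(+1.192) = -1.10.

m = -1.10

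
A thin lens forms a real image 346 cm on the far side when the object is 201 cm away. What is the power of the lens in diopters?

P = +0.787 D

d_i = +346 cm.
1/f = 1/d_o + 1/d_i = 1/(201) + 1/(346) = 0.007865 cm⁻¹.
f = 127.1 cm = 1.271 m, so P = 1/f = +0.787 D.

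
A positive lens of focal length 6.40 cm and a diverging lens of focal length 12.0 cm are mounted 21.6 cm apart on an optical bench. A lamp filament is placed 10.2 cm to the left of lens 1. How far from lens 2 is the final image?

Lens 1: 1/d_i1 = 1/f₁ − 1/d_o1 = 1/(6.40) − 1/(10.2) = 0.05821, so d_i1 = 17.18 cm.
The intermediate image is 17.18 cm to the right of lens 1, which is 21.6 − (17.18) = 4.420 cm to the left of lens 2, so d_o2 = +4.420 cm.
Lens 2 is diverging, so f₂ = −12.0 cm.
Lens 2: 1/d_i2 = 1/f₂ − 1/d_o2 = 1/(-12.0) − 1/(4.420) = -0.3096, so d_i2 = -3.23 cm.
The final image is virtual, 3.23 cm to the left of lens 2 (overall magnification ≈ -1.2).

3.23 cm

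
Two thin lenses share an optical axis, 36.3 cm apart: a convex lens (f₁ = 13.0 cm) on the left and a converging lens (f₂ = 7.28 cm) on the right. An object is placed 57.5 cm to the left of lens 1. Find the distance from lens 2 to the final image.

11.6 cm

Lens 1: 1/d_i1 = 1/f₁ − 1/d_o1 = 1/(13.0) − 1/(57.5) = 0.05953, so d_i1 = 16.80 cm.
The intermediate image is 16.80 cm to the right of lens 1, which is 36.3 − (16.80) = 19.50 cm to the left of lens 2, so d_o2 = +19.50 cm.
Lens 2: 1/d_i2 = 1/f₂ − 1/d_o2 = 1/(7.28) − 1/(19.50) = 0.08608, so d_i2 = 11.6 cm.
The final image is real, 11.6 cm to the right of lens 2 (overall magnification ≈ 0.17).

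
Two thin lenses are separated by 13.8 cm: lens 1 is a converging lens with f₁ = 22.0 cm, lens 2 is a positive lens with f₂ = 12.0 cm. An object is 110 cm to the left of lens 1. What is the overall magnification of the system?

Lens 1: 1/d_i1 = 1/(22.0) − 1/(110) = 0.03636, so d_i1 = 27.50 cm; m₁ = −d_i1/d_o1 = -0.2500.
d_o2 = 13.8 − (27.50) = -13.70 cm (virtual object).
Lens 2: 1/d_i2 = 1/(12.0) − 1/(-13.70) = 0.1563, so d_i2 = 6.397 cm; m₂ = −d_i2/d_o2 = +0.4669.
m = m₁·m₂ = (-0.2500)(+0.4669) = -0.117.

m = -0.117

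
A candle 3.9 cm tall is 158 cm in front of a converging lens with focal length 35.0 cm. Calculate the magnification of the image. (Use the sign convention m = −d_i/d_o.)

1/d_i = 1/f − 1/d_o = 1/(35.00) − 1/(158) = 0.02224, so d_i = 44.96 cm.
m = −d_i/d_o = −(44.96)/(158) = -0.285.
The image is real, inverted and reduced, on the far side of the lens.

m = -0.285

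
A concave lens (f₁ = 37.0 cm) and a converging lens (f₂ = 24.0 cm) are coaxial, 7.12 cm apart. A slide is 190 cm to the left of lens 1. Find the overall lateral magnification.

m = -0.278

f₁ = −37.0 cm (diverging).
Lens 1: 1/d_i1 = 1/(-37.0) − 1/(190) = -0.03229, so d_i1 = -30.97 cm; m₁ = −d_i1/d_o1 = +0.1630.
d_o2 = 7.12 − (-30.97) = 38.09 cm.
Lens 2: 1/d_i2 = 1/(24.0) − 1/(38.09) = 0.01541, so d_i2 = 64.88 cm; m₂ = −d_i2/d_o2 = -1.703.
m = m₁·m₂ = (+0.1630)(-1.703) = -0.278.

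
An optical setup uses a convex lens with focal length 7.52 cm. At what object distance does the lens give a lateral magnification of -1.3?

m = −d_i/d_o ⇒ d_i = −m·d_o.
1/f = 1/d_o + 1/d_i = 1/d_o − 1/(m·d_o) = (1 − 1/m)/d_o, so d_o = f(1 − 1/m) = (7.520)(1 − 1/(-1.3)) = 13.3 cm.

13.3 cm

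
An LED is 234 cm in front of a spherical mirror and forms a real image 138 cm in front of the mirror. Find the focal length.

f = 86.8 cm (concave)

Real image ⇒ d_i = +138 cm.
1/f = 1/d_o + 1/d_i = 1/(234) + 1/(138) = 0.01152, so f = 86.8 cm.
Since f is positive, the spherical mirror is concave.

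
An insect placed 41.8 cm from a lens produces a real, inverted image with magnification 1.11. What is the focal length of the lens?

f = 22.0 cm (converging)

m = −d_i/d_o ⇒ d_i = −m·d_o = −(-1.11)·(41.8) = 46.40 cm.
1/f = 1/d_o + 1/d_i = 1/(41.8) + 1/(46.40) = 0.04548, so f = 22.0 cm.
Since f is positive, the lens is converging.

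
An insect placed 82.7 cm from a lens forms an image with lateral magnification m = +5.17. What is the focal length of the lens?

f = 103 cm (converging)

m = −d_i/d_o ⇒ d_i = −m·d_o = −(+5.17)·(82.7) = -427.6 cm.
1/f = 1/d_o + 1/d_i = 1/(82.7) + 1/(-427.6) = 0.009753, so f = 103 cm.
Since f is positive, the lens is converging.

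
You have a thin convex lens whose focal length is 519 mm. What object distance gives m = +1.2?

m = −d_i/d_o ⇒ d_i = −m·d_o.
1/f = 1/d_o + 1/d_i = 1/d_o − 1/(m·d_o) = (1 − 1/m)/d_o, so d_o = f(1 − 1/m) = (519.0)(1 − 1/(+1.2)) = 86.5 mm.

86.5 mm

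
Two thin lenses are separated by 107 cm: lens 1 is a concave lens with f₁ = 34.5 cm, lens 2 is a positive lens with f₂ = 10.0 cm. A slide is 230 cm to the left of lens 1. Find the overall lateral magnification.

f₁ = −34.5 cm (diverging).
Lens 1: 1/d_i1 = 1/(-34.5) − 1/(230) = -0.03333, so d_i1 = -30.00 cm; m₁ = −d_i1/d_o1 = +0.1304.
d_o2 = 107 − (-30.00) = 137.0 cm.
Lens 2: 1/d_i2 = 1/(10.0) − 1/(137.0) = 0.09270, so d_i2 = 10.79 cm; m₂ = −d_i2/d_o2 = -0.07874.
m = m₁·m₂ = (+0.1304)(-0.07874) = -0.0103.

m = -0.0103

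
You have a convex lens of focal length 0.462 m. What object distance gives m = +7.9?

0.404 m

m = −d_i/d_o ⇒ d_i = −m·d_o.
1/f = 1/d_o + 1/d_i = 1/d_o − 1/(m·d_o) = (1 − 1/m)/d_o, so d_o = f(1 − 1/m) = (0.4620)(1 − 1/(+7.9)) = 0.404 m.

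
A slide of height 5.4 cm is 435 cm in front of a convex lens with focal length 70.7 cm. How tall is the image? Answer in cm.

1/d_i = 1/f − 1/d_o = 1/(70.70) − 1/(435) = 0.01185, so d_i = 84.42 cm.
m = −d_i/d_o = -0.1941.
|h_i| = |m|·h_o = 0.1941 × 5.4 = 1.05 cm. The image is real, inverted and reduced, on the far side of the lens.

1.05 cm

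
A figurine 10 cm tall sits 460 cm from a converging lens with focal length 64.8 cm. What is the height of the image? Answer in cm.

1/d_i = 1/f − 1/d_o = 1/(64.80) − 1/(460) = 0.01326, so d_i = 75.43 cm.
m = −d_i/d_o = -0.1640.
|h_i| = |m|·h_o = 0.1640 × 10 = 1.64 cm. The image is real, inverted and reduced, on the far side of the lens.

1.64 cm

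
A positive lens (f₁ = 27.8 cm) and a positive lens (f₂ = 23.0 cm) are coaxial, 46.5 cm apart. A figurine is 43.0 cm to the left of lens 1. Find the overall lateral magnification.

Lens 1: 1/d_i1 = 1/(27.8) − 1/(43.0) = 0.01272, so d_i1 = 78.64 cm; m₁ = −d_i1/d_o1 = -1.829.
d_o2 = 46.5 − (78.64) = -32.14 cm (virtual object).
Lens 2: 1/d_i2 = 1/(23.0) − 1/(-32.14) = 0.07459, so d_i2 = 13.41 cm; m₂ = −d_i2/d_o2 = +0.4171.
m = m₁·m₂ = (-1.829)(+0.4171) = -0.763.

m = -0.763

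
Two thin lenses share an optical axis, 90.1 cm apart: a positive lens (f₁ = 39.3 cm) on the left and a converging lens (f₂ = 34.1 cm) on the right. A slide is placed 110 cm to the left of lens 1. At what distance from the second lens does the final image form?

192 cm

Lens 1: 1/d_i1 = 1/f₁ − 1/d_o1 = 1/(39.3) − 1/(110) = 0.01635, so d_i1 = 61.15 cm.
The intermediate image is 61.15 cm to the right of lens 1, which is 90.1 − (61.15) = 28.95 cm to the left of lens 2, so d_o2 = +28.95 cm.
Lens 2: 1/d_i2 = 1/f₂ − 1/d_o2 = 1/(34.1) − 1/(28.95) = -0.005217, so d_i2 = -192 cm.
The final image is virtual, 192 cm to the left of lens 2 (overall magnification ≈ -3.7).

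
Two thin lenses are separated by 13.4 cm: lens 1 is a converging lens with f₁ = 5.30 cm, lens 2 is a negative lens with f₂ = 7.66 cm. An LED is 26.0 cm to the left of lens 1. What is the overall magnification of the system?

Lens 1: 1/d_i1 = 1/(5.30) − 1/(26.0) = 0.1502, so d_i1 = 6.657 cm; m₁ = −d_i1/d_o1 = -0.2560.
d_o2 = 13.4 − (6.657) = 6.743 cm.
f₂ = −7.66 cm (diverging).
Lens 2: 1/d_i2 = 1/(-7.66) − 1/(6.743) = -0.2789, so d_i2 = -3.586 cm; m₂ = −d_i2/d_o2 = +0.5318.
m = m₁·m₂ = (-0.2560)(+0.5318) = -0.136.

m = -0.136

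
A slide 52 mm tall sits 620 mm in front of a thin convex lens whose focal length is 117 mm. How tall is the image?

12.1 mm

1/d_i = 1/f − 1/d_o = 1/(117.0) − 1/(620) = 0.006934, so d_i = 144.2 mm.
m = −d_i/d_o = -0.2326.
|h_i| = |m|·h_o = 0.2326 × 52 = 12.1 mm. The image is real, inverted and reduced, on the far side of the lens.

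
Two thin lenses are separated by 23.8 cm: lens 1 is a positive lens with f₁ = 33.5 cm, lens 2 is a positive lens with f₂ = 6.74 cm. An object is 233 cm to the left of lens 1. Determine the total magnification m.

m = -0.0513

Lens 1: 1/d_i1 = 1/(33.5) − 1/(233) = 0.02556, so d_i1 = 39.13 cm; m₁ = −d_i1/d_o1 = -0.1679.
d_o2 = 23.8 − (39.13) = -15.33 cm (virtual object).
Lens 2: 1/d_i2 = 1/(6.74) − 1/(-15.33) = 0.2136, so d_i2 = 4.682 cm; m₂ = −d_i2/d_o2 = +0.3054.
m = m₁·m₂ = (-0.1679)(+0.3054) = -0.0513.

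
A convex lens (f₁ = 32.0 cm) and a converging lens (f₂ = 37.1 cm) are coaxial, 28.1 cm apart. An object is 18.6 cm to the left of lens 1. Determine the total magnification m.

m = -2.50

Lens 1: 1/d_i1 = 1/(32.0) − 1/(18.6) = -0.02251, so d_i1 = -44.42 cm; m₁ = −d_i1/d_o1 = +2.388.
d_o2 = 28.1 − (-44.42) = 72.52 cm.
Lens 2: 1/d_i2 = 1/(37.1) − 1/(72.52) = 0.01316, so d_i2 = 75.96 cm; m₂ = −d_i2/d_o2 = -1.047.
m = m₁·m₂ = (+2.388)(-1.047) = -2.50.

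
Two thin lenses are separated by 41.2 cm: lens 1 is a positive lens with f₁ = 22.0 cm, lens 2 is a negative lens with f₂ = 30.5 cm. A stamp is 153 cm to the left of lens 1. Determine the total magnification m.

m = -0.111

Lens 1: 1/d_i1 = 1/(22.0) − 1/(153) = 0.03892, so d_i1 = 25.69 cm; m₁ = −d_i1/d_o1 = -0.1679.
d_o2 = 41.2 − (25.69) = 15.51 cm.
f₂ = −30.5 cm (diverging).
Lens 2: 1/d_i2 = 1/(-30.5) − 1/(15.51) = -0.09726, so d_i2 = -10.28 cm; m₂ = −d_i2/d_o2 = +0.6629.
m = m₁·m₂ = (-0.1679)(+0.6629) = -0.111.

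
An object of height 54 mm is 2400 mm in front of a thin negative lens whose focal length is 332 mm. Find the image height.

For a negative lens, f = -332 mm.
1/d_i = 1/f − 1/d_o = 1/(-332.0) − 1/(2400) = -0.003429, so d_i = -291.7 mm.
m = −d_i/d_o = +0.1215.
|h_i| = |m|·h_o = 0.1215 × 54 = 6.56 mm. The image is virtual, upright and reduced, on the same side as the object.

6.56 mm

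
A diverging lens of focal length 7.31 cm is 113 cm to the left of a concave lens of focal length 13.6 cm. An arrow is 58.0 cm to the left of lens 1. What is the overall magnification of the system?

m = +0.0114

f₁ = −7.31 cm (diverging).
Lens 1: 1/d_i1 = 1/(-7.31) − 1/(58.0) = -0.1540, so d_i1 = -6.492 cm; m₁ = −d_i1/d_o1 = +0.1119.
d_o2 = 113 − (-6.492) = 119.5 cm.
f₂ = −13.6 cm (diverging).
Lens 2: 1/d_i2 = 1/(-13.6) − 1/(119.5) = -0.08190, so d_i2 = -12.21 cm; m₂ = −d_i2/d_o2 = +0.1022.
m = m₁·m₂ = (+0.1119)(+0.1022) = +0.0114.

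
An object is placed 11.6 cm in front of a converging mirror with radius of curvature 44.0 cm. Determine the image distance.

24.5 cm

f = R/2 = 44.0/2 = 22.00 cm.
Mirror equation: 1/q = 1/f − 1/p = 1/(22.00) − 1/(11.6) = 0.04545 − 0.08621 = -0.04075, so q = -24.5 cm.
The image is virtual, upright and enlarged, behind the mirror.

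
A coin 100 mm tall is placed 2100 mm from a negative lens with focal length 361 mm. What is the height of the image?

For a negative lens, f = -361 mm.
1/d_i = 1/f − 1/d_o = 1/(-361.0) − 1/(2100) = -0.003246, so d_i = -308.0 mm.
m = −d_i/d_o = +0.1467.
|h_i| = |m|·h_o = 0.1467 × 100 = 14.7 mm. The image is virtual, upright and reduced, on the same side as the object.

14.7 mm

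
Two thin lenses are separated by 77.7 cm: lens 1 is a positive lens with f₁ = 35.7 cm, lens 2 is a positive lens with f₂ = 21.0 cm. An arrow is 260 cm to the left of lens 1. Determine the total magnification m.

m = +0.218

Lens 1: 1/d_i1 = 1/(35.7) − 1/(260) = 0.02417, so d_i1 = 41.38 cm; m₁ = −d_i1/d_o1 = -0.1592.
d_o2 = 77.7 − (41.38) = 36.32 cm.
Lens 2: 1/d_i2 = 1/(21.0) − 1/(36.32) = 0.02009, so d_i2 = 49.79 cm; m₂ = −d_i2/d_o2 = -1.371.
m = m₁·m₂ = (-0.1592)(-1.371) = +0.218.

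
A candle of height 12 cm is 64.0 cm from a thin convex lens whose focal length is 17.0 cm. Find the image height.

1/d_i = 1/f − 1/d_o = 1/(17.00) − 1/(64.0) = 0.04320, so d_i = 23.15 cm.
m = −d_i/d_o = -0.3617.
|h_i| = |m|·h_o = 0.3617 × 12 = 4.34 cm. The image is real, inverted and reduced, on the far side of the lens.

4.34 cm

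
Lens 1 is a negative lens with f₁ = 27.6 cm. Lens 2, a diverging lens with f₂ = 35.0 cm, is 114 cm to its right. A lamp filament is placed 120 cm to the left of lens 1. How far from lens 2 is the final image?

27.9 cm

Lens 1 is diverging, so f₁ = −27.6 cm.
Lens 1: 1/d_i1 = 1/f₁ − 1/d_o1 = 1/(-27.6) − 1/(120) = -0.04457, so d_i1 = -22.44 cm.
The intermediate image is 22.44 cm to the left of lens 1 (virtual), which is 114 − (-22.44) = 136.4 cm to the left of lens 2, so d_o2 = +136.4 cm.
Lens 2 is diverging, so f₂ = −35.0 cm.
Lens 2: 1/d_i2 = 1/f₂ − 1/d_o2 = 1/(-35.0) − 1/(136.4) = -0.03590, so d_i2 = -27.9 cm.
The final image is virtual, 27.9 cm to the left of lens 2 (overall magnification ≈ 0.038).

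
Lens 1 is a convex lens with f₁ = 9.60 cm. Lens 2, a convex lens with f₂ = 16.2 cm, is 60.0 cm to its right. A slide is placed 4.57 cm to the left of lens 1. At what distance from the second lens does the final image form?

21.2 cm

Lens 1: 1/d_i1 = 1/f₁ − 1/d_o1 = 1/(9.60) − 1/(4.57) = -0.1147, so d_i1 = -8.722 cm.
The intermediate image is 8.722 cm to the left of lens 1 (virtual), which is 60.0 − (-8.722) = 68.72 cm to the left of lens 2, so d_o2 = +68.72 cm.
Lens 2: 1/d_i2 = 1/f₂ − 1/d_o2 = 1/(16.2) − 1/(68.72) = 0.04718, so d_i2 = 21.2 cm.
The final image is real, 21.2 cm to the right of lens 2 (overall magnification ≈ -0.59).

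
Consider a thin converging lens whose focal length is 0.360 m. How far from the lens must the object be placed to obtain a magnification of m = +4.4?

0.278 m

m = −d_i/d_o ⇒ d_i = −m·d_o.
1/f = 1/d_o + 1/d_i = 1/d_o − 1/(m·d_o) = (1 − 1/m)/d_o, so d_o = f(1 − 1/m) = (0.3600)(1 − 1/(+4.4)) = 0.278 m.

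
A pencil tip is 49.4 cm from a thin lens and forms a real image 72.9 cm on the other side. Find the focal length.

Real image ⇒ d_i = +72.9 cm.
1/f = 1/d_o + 1/d_i = 1/(49.4) + 1/(72.9) = 0.03396, so f = 29.4 cm.
Since f is positive, the thin lens is converging.

f = 29.4 cm (converging)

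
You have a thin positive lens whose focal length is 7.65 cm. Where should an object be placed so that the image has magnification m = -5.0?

9.18 cm

m = −d_i/d_o ⇒ d_i = −m·d_o.
1/f = 1/d_o + 1/d_i = 1/d_o − 1/(m·d_o) = (1 − 1/m)/d_o, so d_o = f(1 − 1/m) = (7.650)(1 − 1/(-5.0)) = 9.18 cm.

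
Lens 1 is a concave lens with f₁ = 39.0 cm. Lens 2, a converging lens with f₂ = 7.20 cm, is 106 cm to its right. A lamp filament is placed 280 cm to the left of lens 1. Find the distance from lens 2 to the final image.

7.59 cm

Lens 1 is diverging, so f₁ = −39.0 cm.
Lens 1: 1/d_i1 = 1/f₁ − 1/d_o1 = 1/(-39.0) − 1/(280) = -0.02921, so d_i1 = -34.23 cm.
The intermediate image is 34.23 cm to the left of lens 1 (virtual), which is 106 − (-34.23) = 140.2 cm to the left of lens 2, so d_o2 = +140.2 cm.
Lens 2: 1/d_i2 = 1/f₂ − 1/d_o2 = 1/(7.20) − 1/(140.2) = 0.1318, so d_i2 = 7.59 cm.
The final image is real, 7.59 cm to the right of lens 2 (overall magnification ≈ -0.0066).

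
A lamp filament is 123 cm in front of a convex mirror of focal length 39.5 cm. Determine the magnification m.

For a convex mirror, f = -39.5 cm.
1/d_i = 1/f − 1/d_o = 1/(-39.50) − 1/(123) = -0.03345, so d_i = -29.90 cm.
m = −d_i/d_o = −(-29.90)/(123) = +0.243.
The image is virtual, upright and reduced, behind the mirror.

m = +0.243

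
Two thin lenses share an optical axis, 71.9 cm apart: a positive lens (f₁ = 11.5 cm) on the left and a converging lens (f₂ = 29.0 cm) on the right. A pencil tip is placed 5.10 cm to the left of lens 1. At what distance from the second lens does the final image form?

Lens 1: 1/d_i1 = 1/f₁ − 1/d_o1 = 1/(11.5) − 1/(5.10) = -0.1091, so d_i1 = -9.164 cm.
The intermediate image is 9.164 cm to the left of lens 1 (virtual), which is 71.9 − (-9.164) = 81.06 cm to the left of lens 2, so d_o2 = +81.06 cm.
Lens 2: 1/d_i2 = 1/f₂ − 1/d_o2 = 1/(29.0) − 1/(81.06) = 0.02215, so d_i2 = 45.2 cm.
The final image is real, 45.2 cm to the right of lens 2 (overall magnification ≈ -1.0).

45.2 cm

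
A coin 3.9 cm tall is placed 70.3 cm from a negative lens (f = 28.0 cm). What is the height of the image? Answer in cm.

For a negative lens, f = -28.0 cm.
1/d_i = 1/f − 1/d_o = 1/(-28.00) − 1/(70.3) = -0.04994, so d_i = -20.02 cm.
m = −d_i/d_o = +0.2848.
|h_i| = |m|·h_o = 0.2848 × 3.9 = 1.11 cm. The image is virtual, upright and reduced, on the same side as the object.

1.11 cm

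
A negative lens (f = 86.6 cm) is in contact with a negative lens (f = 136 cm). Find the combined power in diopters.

P = -1.89 D

P₁ = 1/f₁ = 1/(-0.866 m) = -1.155 D; P₂ = 1/f₂ = 1/(-1.36 m) = -0.7353 D.
For thin lenses in contact, P = P₁ + P₂ = (-1.155) + (-0.7353) = -1.89 D.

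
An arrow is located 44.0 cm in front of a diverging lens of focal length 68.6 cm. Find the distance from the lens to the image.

For a diverging lens, f = -68.6 cm.
Lens equation: 1/s_i = 1/f − 1/s_o = 1/(-68.60) − 1/(44.0) = -0.01458 − 0.02273 = -0.03730, so s_i = -26.8 cm.
The image is virtual, upright and reduced, on the same side as the object.

26.8 cm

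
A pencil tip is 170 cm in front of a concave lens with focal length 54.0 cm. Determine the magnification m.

m = +0.241

For a concave lens, f = -54.0 cm.
1/d_i = 1/f − 1/d_o = 1/(-54.00) − 1/(170) = -0.02440, so d_i = -40.98 cm.
m = −d_i/d_o = −(-40.98)/(170) = +0.241.
The image is virtual, upright and reduced, on the same side as the object.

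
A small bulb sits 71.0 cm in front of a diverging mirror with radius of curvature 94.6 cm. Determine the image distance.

28.4 cm

f = R/2 = 94.6/2 = 47.30 cm; for a diverging mirror, f = -47.30 cm.
Mirror equation: 1/q = 1/f − 1/p = 1/(-47.30) − 1/(71.0) = -0.02114 − 0.01408 = -0.03523, so q = -28.4 cm.
The image is virtual, upright and reduced, behind the mirror.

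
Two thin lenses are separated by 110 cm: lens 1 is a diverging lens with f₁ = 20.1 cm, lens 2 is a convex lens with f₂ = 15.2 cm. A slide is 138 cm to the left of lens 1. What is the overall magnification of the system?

f₁ = −20.1 cm (diverging).
Lens 1: 1/d_i1 = 1/(-20.1) − 1/(138) = -0.05700, so d_i1 = -17.54 cm; m₁ = −d_i1/d_o1 = +0.1271.
d_o2 = 110 − (-17.54) = 127.5 cm.
Lens 2: 1/d_i2 = 1/(15.2) − 1/(127.5) = 0.05795, so d_i2 = 17.26 cm; m₂ = −d_i2/d_o2 = -0.1354.
m = m₁·m₂ = (+0.1271)(-0.1354) = -0.0172.

m = -0.0172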